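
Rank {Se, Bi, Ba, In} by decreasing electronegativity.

Se is in period 4, group 16; In is in period 5, group 13; Ba is in period 6, group 2; Bi is in period 6, group 15.
Electronegativity increases across a period and decreases down a group, tracking effective nuclear charge and atomic size.
Here both period and group differ, so the two effects have to be weighed against each other.
In > Ba: both effects reinforce here, so In is clearly the higher of the two.
Bi > In: period and group pull opposite ways; the across-period shift dominates (2.02 vs 1.78).
Se > Bi: both effects reinforce here, so Se is clearly the higher of the two.
Tabulated electronegativity (Pauling): Se 2.55, In 1.78, Ba 0.89, Bi 2.02.
So from highest to lowest: Se > Bi > In > Ba.

Se > Bi > In > Ba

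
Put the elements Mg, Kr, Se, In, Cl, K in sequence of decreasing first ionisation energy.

Kr > Cl > Se > Mg > In > K

Mg is in period 3, group 2; Cl is in period 3, group 17; K is in period 4, group 1; Se is in period 4, group 16; Kr is in period 4, group 18; In is in period 5, group 13.
First ionization energy rises across a period (greater Z_eff holds electrons more tightly) and falls down a group (valence electrons are farther from the nucleus).
Here both period and group differ, so the two effects have to be weighed against each other.
In > K: period and group pull opposite ways; the across-period shift dominates (558 vs 419 kJ/mol).
Mg > In: the two effects oppose for this pair; the down-group effect wins (738 vs 558 kJ/mol).
Se > Mg: the two effects oppose for this pair; the across-period effect wins (941 vs 738 kJ/mol).
Cl > Se: both effects reinforce here, so Cl is clearly the higher of the two.
Kr > Cl: period and group pull opposite ways; the across-period shift dominates (1351 vs 1251 kJ/mol).
Approximate values (kJ/mol): Mg 738, Cl 1251, K 419, Se 941, Kr 1351, In 558.
So from highest to lowest: Kr > Cl > Se > Mg > In > K.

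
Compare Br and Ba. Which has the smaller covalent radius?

Br is in period 4, group 17; Ba is in period 6, group 2.
Moving right in a period, electrons are added to the same shell under a stronger nuclear pull, so atoms get smaller; moving down, a new shell is opened and atoms get larger.
Neither a single period nor a single group — weigh both effects.
Ba > Br: relative to Br, both the across-period and down-group shifts push Ba's atomic radius up.
Tabulated atomic radius (pm): Br 114, Ba 196.
So Br has the smaller covalent radius (Br < Ba).

Br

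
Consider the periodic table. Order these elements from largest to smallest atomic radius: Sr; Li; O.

Moving right in a period, electrons are added to the same shell under a stronger nuclear pull, so atoms get smaller; moving down, a new shell is opened and atoms get larger.
Neither a single period nor a single group — weigh both effects.
Li > O: both are in period 2; the period trend gives Li the larger value.
Sr > Li: period and group pull opposite ways; the down-group shift dominates (185 vs 133 pm).
Tabulated atomic radius (pm): Li 133, O 63, Sr 185.
So from largest to smallest: Sr > Li > O.

Sr, Li, O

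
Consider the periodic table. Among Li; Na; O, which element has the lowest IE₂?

O

IE_2 is the cost of taking one more electron from the +1 cation: Li⁺ is the bare [He] core; Na⁺ is the bare [Ne] core; O⁺ still has 5 valence electrons.
Core electrons are held far more tightly than valence electrons, so Na and Li top the IE_2 order.
The numbers (kJ/mol): Li 7298, Na 4562, O 3388.
Overall IE_2 order: O < Na < Li.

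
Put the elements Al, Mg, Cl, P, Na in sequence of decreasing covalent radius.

Na, Mg, Al, P, Cl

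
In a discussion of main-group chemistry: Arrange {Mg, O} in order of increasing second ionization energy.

Mg < O

Consider each +1 ion: Mg⁺ still has 1 valence electron; O⁺ still has 5 valence electrons.
All are still removing valence electrons, so compare the +1 ions as you would atoms: IE_2 generally rises across a period (higher Z_eff) and falls down a group (larger shell), subject to the usual subshell exceptions.
Valence configurations: Mg⁺ [Ne]3s¹, O⁺ [He]2s²2p³.
Tabulated IE_2 (kJ/mol): Mg 1451, O 3388.
Putting it together, IE_2: Mg < O.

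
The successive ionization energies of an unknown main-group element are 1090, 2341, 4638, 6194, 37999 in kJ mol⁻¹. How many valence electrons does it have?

4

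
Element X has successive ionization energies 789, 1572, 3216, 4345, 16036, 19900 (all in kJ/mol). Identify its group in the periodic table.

Look for the largest jump between consecutive ionization energies: IE5/IE4 ≈ 3.7, far larger than any earlier ratio.
That jump marks the point where a core electron is being removed. So the atom has 4 valence electrons.
A main-group element with 4 valence electrons is in group 14.

Group 14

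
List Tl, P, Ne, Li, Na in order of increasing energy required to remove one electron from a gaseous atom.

Li is in period 2, group 1; Ne is in period 2, group 18; Na is in period 3, group 1; P is in period 3, group 15; Tl is in period 6, group 13.
Across a period the outer electron is held more tightly (higher IE₁); down a group it sits in a higher shell, more shielded, and comes off more easily.
Neither a single period nor a single group — weigh both effects.
Li > Na: they share group 1; the group trend gives Li the larger value.
Tl > Li: period and group pull opposite ways; the across-period shift dominates (589 vs 520 kJ/mol).
P > Tl: relative to Tl, both the across-period and down-group shifts push P's first ionization energy up.
Ne > P: relative to P, both the across-period and down-group shifts push Ne's first ionization energy up.
Tabulated first ionization energy (kJ/mol): Li 520, Ne 2081, Na 496, P 1012, Tl 589.
So from lowest to highest: Na < Li < Tl < P < Ne.

Na < Li < Tl < P < Ne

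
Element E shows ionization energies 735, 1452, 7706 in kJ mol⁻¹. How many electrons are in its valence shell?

Look for the largest jump between consecutive ionization energies: IE3/IE2 ≈ 5.3, far larger than any earlier ratio.
That jump marks the point where a core electron is being removed. So the atom has 2 valence electrons.

2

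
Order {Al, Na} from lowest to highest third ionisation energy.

Al < Na

Consider each +2 ion: Al²⁺ still has 1 valence electron; Na²⁺ is already 1 electron into the core.
Pulling an electron out of a noble-gas core costs far more than removing a remaining valence electron, so Na sits at the high end of IE_3.
Approximate IE_3 values (kJ/mol): Al 2745, Na 6910.
So the third ionization energies run Al < Na.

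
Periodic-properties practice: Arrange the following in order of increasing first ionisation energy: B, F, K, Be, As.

Removing the outermost electron gets harder across a period and easier down a group.
Neither a single period nor a single group — weigh both effects.
B > K: both effects reinforce here, so B is clearly the higher of the two.
Be > B: this pair runs against the simple trend — see the exception note.
As > Be: period and group pull opposite ways; the across-period shift dominates (947 vs 900 kJ/mol).
F > As: both effects reinforce here, so F is clearly the higher of the two.
Note the exception: Be has a higher first ionization energy than B, contrary to the simple trend — removing B's lone 2p electron is easier than breaking Be's filled 2s².
Tabulated first ionization energy (kJ/mol): Be 900, B 801, F 1681, K 419, As 947.
So from lowest to highest: K < B < Be < As < F.

K, B, Be, As, F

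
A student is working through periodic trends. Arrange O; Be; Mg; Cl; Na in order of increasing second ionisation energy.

Mg, Be, Cl, O, Na

After 1 electron has been removed, what remains? O⁺ still has 5 valence electrons; Be⁺ still has 1 valence electron; Mg⁺ still has 1 valence electron; Cl⁺ still has 6 valence electrons; Na⁺ is the bare [Ne] core.
Pulling an electron out of a noble-gas core costs far more than removing a remaining valence electron, so Na sits at the high end of IE_2.
Valence configurations: O⁺ [He]2s²2p³, Be⁺ [He]2s¹, Mg⁺ [Ne]3s¹, Cl⁺ [Ne]3s²3p⁴.
Tabulated IE_2 (kJ/mol): O 3388, Be 1757, Mg 1451, Cl 2298, Na 4562.
So the second ionization energies run Mg < Be < Cl < O < Na.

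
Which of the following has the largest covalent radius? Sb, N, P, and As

Sb

Across a period the added protons contract the valence shell; down a group each new principal shell makes the atom larger.
All are in group 15, so atomic radius increases down the group.
The largest covalent radius among these belongs to Sb.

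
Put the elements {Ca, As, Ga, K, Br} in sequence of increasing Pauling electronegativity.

K, Ca, Ga, As, Br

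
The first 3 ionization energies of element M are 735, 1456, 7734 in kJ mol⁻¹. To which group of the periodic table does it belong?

Look for the largest jump between consecutive ionization energies: IE3/IE2 ≈ 5.3, far larger than any earlier ratio.
That jump marks the point where a core electron is being removed. So the atom has 2 valence electrons.
A main-group element with 2 valence electrons is in group 2.

Group 2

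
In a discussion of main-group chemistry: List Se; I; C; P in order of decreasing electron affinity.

Atoms with high Z_eff and room in the valence shell (especially the halogens) have the most exothermic electron affinities.
These sit on a diagonal, where the across-period and down-group effects partly cancel.
C > P: the two effects oppose for this pair; the down-group effect wins (122 vs 72 kJ/mol).
Se > C: period and group pull opposite ways; the across-period shift dominates (195 vs 122 kJ/mol).
I > Se: the two effects oppose for this pair; the across-period effect wins (295 vs 195 kJ/mol).
For reference (kJ/mol): C 122, P 72, Se 195, I 295.
So from highest to lowest: I > Se > C > P.

I, Se, C, P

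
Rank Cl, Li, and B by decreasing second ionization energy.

Consider each +1 ion: Cl⁺ still has 6 valence electrons; Li⁺ is the bare [He] core; B⁺ still has 2 valence electrons.
Breaking into a closed-shell core is much more expensive than removing a leftover valence electron — Li has the largest IE_2 here.
Valence configurations: Cl⁺ [Ne]3s²3p⁴, B⁺ [He]2s².
Approximate IE_2 values (kJ/mol): Cl 2298, Li 7298, B 2427.
Putting it together, IE_2: Cl < B < Li.

Li > B > Cl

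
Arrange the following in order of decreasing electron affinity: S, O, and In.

O is in period 2, group 16; S is in period 3, group 16; In is in period 5, group 13.
Electron affinity generally becomes more exothermic across a period toward the halogens and less exothermic down a group.
These span different periods and groups, so the two trends combine.
O > In: both effects reinforce here, so O is clearly the higher of the two.
S > O: this pair runs against the simple trend — see the exception note.
Note the exception: S has a higher electron affinity than O, contrary to the simple trend — the compact 2p subshell of O repels the added electron more than S's larger 3p does.
For reference (kJ/mol): O 141, S 200, In 29.
So from highest to lowest: S > O > In.

S > O > In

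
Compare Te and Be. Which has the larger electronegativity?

Be is in period 2, group 2; Te is in period 5, group 16.
Smaller atoms with higher effective nuclear charge are more electronegative.
Here both period and group differ, so the two effects have to be weighed against each other.
Te > Be: the two effects oppose for this pair; the across-period effect wins (2.10 vs 1.57).
Approximate values (Pauling): Be 1.57, Te 2.10.
So Te has the larger electronegativity (Te > Be).

Te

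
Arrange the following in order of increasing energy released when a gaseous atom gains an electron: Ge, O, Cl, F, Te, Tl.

Tl, Ge, O, Te, F, Cl

O is in period 2, group 16; F is in period 2, group 17; Cl is in period 3, group 17; Ge is in period 4, group 14; Te is in period 5, group 16; Tl is in period 6, group 13.
EA tends to increase across a period and decrease down a group, though the pattern is less regular than for IE or radius.
Here both period and group differ, so the two effects have to be weighed against each other.
Ge > Tl: both effects reinforce here, so Ge is clearly the higher of the two.
O > Ge: both effects reinforce here, so O is clearly the higher of the two.
Te > O: this pair runs against the simple trend — see the exception note.
F > Te: relative to Te, both the across-period and down-group shifts push F's electron affinity up.
Cl > F: this pair runs against the simple trend — see the exception note.
Note the exception: Te has a higher electron affinity than O, contrary to the simple trend — O's compact 2p subshell gives strong electron–electron repulsion on the added electron.
Note the exception: Cl has a higher electron affinity than F, contrary to the simple trend — F's small 2p subshell makes the incoming electron feel strong e⁻–e⁻ repulsion, so Cl actually releases more energy on gaining an electron.
For reference (kJ/mol): O 141, F 328, Cl 349, Ge 119, Te 190, Tl 19.
So from lowest to highest: Tl < Ge < O < Te < F < Cl.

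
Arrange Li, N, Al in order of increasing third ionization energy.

Al < N < Li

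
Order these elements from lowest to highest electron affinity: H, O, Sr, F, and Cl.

Sr, H, O, F, Cl

H is in period 1, group 1; O is in period 2, group 16; F is in period 2, group 17; Cl is in period 3, group 17; Sr is in period 5, group 2.
Atoms with high Z_eff and room in the valence shell (especially the halogens) have the most exothermic electron affinities.
Here both period and group differ, so the two effects have to be weighed against each other.
H > Sr: the two effects oppose for this pair; the down-group effect wins (73 vs 5 kJ/mol).
O > H: period and group pull opposite ways; the across-period shift dominates (141 vs 73 kJ/mol).
F > O: F lies to the right of O in period 2, so the across-period effect alone puts F higher.
Cl > F: this pair runs against the simple trend — see the exception note.
Note the exception: Cl has a higher electron affinity than F, contrary to the simple trend — F's small 2p subshell makes the incoming electron feel strong e⁻–e⁻ repulsion, so Cl actually releases more energy on gaining an electron.
Approximate values (kJ/mol): H 73, O 141, F 328, Cl 349, Sr 5.
So from lowest to highest: Sr < H < O < F < Cl.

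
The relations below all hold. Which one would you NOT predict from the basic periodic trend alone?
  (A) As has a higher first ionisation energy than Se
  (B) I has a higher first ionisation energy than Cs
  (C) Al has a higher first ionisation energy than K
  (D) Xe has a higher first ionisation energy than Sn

The general trend: first ionisation energy increases across a period and decreases down a group.
(A) As (period 4, group 15) vs Se (period 4, group 16): the stated order contradicts the simple trend.
(B) I (period 5, group 17) vs Cs (period 6, group 1): the stated order agrees with the simple trend.
(C) Al (period 3, group 13) vs K (period 4, group 1): the stated order agrees with the simple trend.
(D) Xe (period 5, group 18) vs Sn (period 5, group 14): the stated order agrees with the simple trend.
The exception is (A): Se (4p⁴) ionizes more easily than half-filled As (4p³).

(A)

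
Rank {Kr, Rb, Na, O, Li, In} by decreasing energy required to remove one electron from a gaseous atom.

Kr > O > In > Li > Na > Rb

First ionization energy rises across a period (greater Z_eff holds electrons more tightly) and falls down a group (valence electrons are farther from the nucleus).
These span different periods and groups, so the two trends combine.
Na > Rb: Na sits above Rb in group 1, so the down-group effect alone puts Na higher.
Li > Na: Li sits above Na in group 1, so the down-group effect alone puts Li higher.
In > Li: period and group pull opposite ways; the across-period shift dominates (558 vs 520 kJ/mol).
O > In: relative to In, both the across-period and down-group shifts push O's first ionization energy up.
Kr > O: period and group pull opposite ways; the across-period shift dominates (1351 vs 1314 kJ/mol).
For reference (kJ/mol): Li 520, O 1314, Na 496, Kr 1351, Rb 403, In 558.
So from highest to lowest: Kr > O > In > Li > Na > Rb.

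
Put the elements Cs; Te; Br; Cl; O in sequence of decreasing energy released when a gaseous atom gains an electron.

O is in period 2, group 16; Cl is in period 3, group 17; Br is in period 4, group 17; Te is in period 5, group 16; Cs is in period 6, group 1.
EA tends to increase across a period and decrease down a group, though the pattern is less regular than for IE or radius.
Here both period and group differ, so the two effects have to be weighed against each other.
O > Cs: relative to Cs, both the across-period and down-group shifts push O's electron affinity up.
Te > O: this pair runs against the simple trend — see the exception note.
Br > Te: both effects reinforce here, so Br is clearly the higher of the two.
Cl > Br: Cl sits above Br in group 17, so the down-group effect alone puts Cl higher.
Note the exception: Te has a higher electron affinity than O, contrary to the simple trend — O's compact 2p subshell gives strong electron–electron repulsion on the added electron.
Approximate values (kJ/mol): O 141, Cl 349, Br 325, Te 190, Cs 46.
So from highest to lowest: Cl > Br > Te > O > Cs.

Cl > Br > Te > O > Cs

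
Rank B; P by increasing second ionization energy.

P, B

After 1 electron has been removed, what remains? B⁺ still has 2 valence electrons; P⁺ still has 4 valence electrons.
All are still removing valence electrons, so compare the +1 ions as you would atoms: IE_2 generally rises across a period (higher Z_eff) and falls down a group (larger shell), subject to the usual subshell exceptions.
Valence configurations: B⁺ [He]2s², P⁺ [Ne]3s²3p².
Approximate IE_2 values (kJ/mol): B 2427, P 1907.
Overall IE_2 order: P < B.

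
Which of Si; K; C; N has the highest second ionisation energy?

K

IE_2 is the cost of taking one more electron from the +1 cation: Si⁺ still has 3 valence electrons; K⁺ is the bare [Ar] core; C⁺ still has 3 valence electrons; N⁺ still has 4 valence electrons.
Breaking into a closed-shell core is much more expensive than removing a leftover valence electron — K has the largest IE_2 here.
Valence configurations: Si⁺ [Ne]3s²3p¹, C⁺ [He]2s²2p¹, N⁺ [He]2s²2p².
Tabulated IE_2 (kJ/mol): Si 1577, K 3052, C 2353, N 2856.
So the second ionization energies run Si < C < N < K.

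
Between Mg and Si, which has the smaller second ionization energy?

After 1 electron has been removed, what remains? Mg⁺ still has 1 valence electron; Si⁺ still has 3 valence electrons.
All are still removing valence electrons, so compare the +1 ions as you would atoms: IE_2 generally rises across a period (higher Z_eff) and falls down a group (larger shell), subject to the usual subshell exceptions.
Valence configurations: Mg⁺ [Ne]3s¹, Si⁺ [Ne]3s²3p¹.
The numbers (kJ/mol): Mg 1451, Si 1577.
So the second ionization energies run Mg < Si.

Mg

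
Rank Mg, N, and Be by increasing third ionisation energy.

N < Mg < Be

After 2 electrons have been removed, what remains? Mg²⁺ is the bare [Ne] core; N²⁺ still has 3 valence electrons; Be²⁺ is the bare [He] core.
Core electrons are held far more tightly than valence electrons, so Mg and Be top the IE_3 order.
Tabulated IE_3 (kJ/mol): Mg 7733, N 4578, Be 14849.
So the third ionization energies run N < Mg < Be.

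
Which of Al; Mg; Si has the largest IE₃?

After 2 electrons have been removed, what remains? Al²⁺ still has 1 valence electron; Mg²⁺ is the bare [Ne] core; Si²⁺ still has 2 valence electrons.
Breaking into a closed-shell core is much more expensive than removing a leftover valence electron — Mg has the largest IE_3 here.
Valence configurations: Al²⁺ [Ne]3s¹, Si²⁺ [Ne]3s².
The numbers (kJ/mol): Al 2745, Mg 7733, Si 3232.
So the third ionization energies run Al < Si < Mg.

Mg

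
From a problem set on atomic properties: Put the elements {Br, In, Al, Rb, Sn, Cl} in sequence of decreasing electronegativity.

Al is in period 3, group 13; Cl is in period 3, group 17; Br is in period 4, group 17; Rb is in period 5, group 1; In is in period 5, group 13; Sn is in period 5, group 14.
Smaller atoms with higher effective nuclear charge are more electronegative.
Neither a single period nor a single group — weigh both effects.
Al > Rb: relative to Rb, both the across-period and down-group shifts push Al's electronegativity up.
In > Al: this pair runs against the simple trend — see the exception note.
Sn > In: both are in period 5; the period trend gives Sn the larger value.
Br > Sn: both effects reinforce here, so Br is clearly the higher of the two.
Cl > Br: Cl sits above Br in group 17, so the down-group effect alone puts Cl higher.
Note the exception: In has a higher electronegativity than Al, contrary to the simple trend — poor shielding by filled d (and f) subshells raises the heavier element's effective nuclear charge more than the simple down-group trend predicts.
Approximate values (Pauling): Al 1.61, Cl 3.16, Br 2.96, Rb 0.82, In 1.78, Sn 1.96.
So from highest to lowest: Cl > Br > Sn > In > Al > Rb.

Cl, Br, Sn, In, Al, Rb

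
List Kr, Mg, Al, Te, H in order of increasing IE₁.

Al < Mg < Te < H < Kr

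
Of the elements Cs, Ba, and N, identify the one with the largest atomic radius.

Cs

N is in period 2, group 15; Cs is in period 6, group 1; Ba is in period 6, group 2.
Across a period the added protons contract the valence shell; down a group each new principal shell makes the atom larger.
These span different periods and groups, so the two trends combine.
Ba > N: relative to N, both the across-period and down-group shifts push Ba's atomic radius up.
Cs > Ba: Cs lies to the left of Ba in period 6, so the across-period effect alone puts Cs larger.
Approximate values (pm): N 71, Cs 232, Ba 196.
The largest atomic radius among these belongs to Cs.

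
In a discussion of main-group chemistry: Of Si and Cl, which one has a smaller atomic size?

Radius decreases left→right (rising Z_eff, same n) and increases top→bottom (higher n).
All lie in period 3, so atomic radius increases right to left.
So Cl has the smaller atomic size (Cl < Si).

Cl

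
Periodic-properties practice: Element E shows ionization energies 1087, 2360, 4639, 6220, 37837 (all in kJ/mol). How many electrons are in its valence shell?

4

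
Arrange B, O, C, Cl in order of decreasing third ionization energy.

After 2 electrons have been removed, what remains? B²⁺ still has 1 valence electron; O²⁺ still has 4 valence electrons; C²⁺ still has 2 valence electrons; Cl²⁺ still has 5 valence electrons.
All are still removing valence electrons, so compare the +2 ions as you would atoms: IE_3 generally rises across a period (higher Z_eff) and falls down a group (larger shell), subject to the usual subshell exceptions.
Valence configurations: B²⁺ [He]2s¹, O²⁺ [He]2s²2p², C²⁺ [He]2s², Cl²⁺ [Ne]3s²3p³.
The numbers (kJ/mol): B 3660, O 5300, C 4620, Cl 3822.
Putting it together, IE_3: B < Cl < C < O.

O > C > Cl > B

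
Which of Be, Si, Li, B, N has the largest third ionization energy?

IE_3 is the cost of taking one more electron from the +2 cation: Be²⁺ is the bare [He] core; Si²⁺ still has 2 valence electrons; Li²⁺ is already 1 electron into the core; B²⁺ still has 1 valence electron; N²⁺ still has 3 valence electrons.
Breaking into a closed-shell core is much more expensive than removing a leftover valence electron — Li and Be have the largest IE_3 here.
Valence configurations: Si²⁺ [Ne]3s², B²⁺ [He]2s¹, N²⁺ [He]2s²2p¹.
The numbers (kJ/mol): Be 14849, Si 3232, Li 11815, B 3660, N 4578.
Putting it together, IE_3: Si < B < N < Li < Be.

Be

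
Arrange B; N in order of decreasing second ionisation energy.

N > B

Consider each +1 ion: B⁺ still has 2 valence electrons; N⁺ still has 4 valence electrons.
All are still removing valence electrons, so compare the +1 ions as you would atoms: IE_2 generally rises across a period (higher Z_eff) and falls down a group (larger shell), subject to the usual subshell exceptions.
Valence configurations: B⁺ [He]2s², N⁺ [He]2s²2p².
Approximate IE_2 values (kJ/mol): B 2427, N 2856.
So the second ionization energies run B < N.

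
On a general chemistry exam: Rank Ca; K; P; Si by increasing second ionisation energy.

IE_2 is the cost of taking one more electron from the +1 cation: Ca⁺ still has 1 valence electron; K⁺ is the bare [Ar] core; P⁺ still has 4 valence electrons; Si⁺ still has 3 valence electrons.
Pulling an electron out of a noble-gas core costs far more than removing a remaining valence electron, so K sits at the high end of IE_2.
Valence configurations: Ca⁺ [Ar]4s¹, P⁺ [Ne]3s²3p², Si⁺ [Ne]3s²3p¹.
Tabulated IE_2 (kJ/mol): Ca 1145, K 3052, P 1907, Si 1577.
Hence IE_2: Ca < Si < P < K.

Ca, Si, P, K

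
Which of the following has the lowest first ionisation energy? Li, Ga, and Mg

Li is in period 2, group 1; Mg is in period 3, group 2; Ga is in period 4, group 13.
First ionization energy rises across a period (greater Z_eff holds electrons more tightly) and falls down a group (valence electrons are farther from the nucleus).
These sit on a diagonal, where the across-period and down-group effects partly cancel.
Ga > Li: period and group pull opposite ways; the across-period shift dominates (579 vs 520 kJ/mol).
Mg > Ga: period and group pull opposite ways; the down-group shift dominates (738 vs 579 kJ/mol).
Tabulated first ionization energy (kJ/mol): Li 520, Mg 738, Ga 579.
The lowest first ionisation energy among these belongs to Li.

Li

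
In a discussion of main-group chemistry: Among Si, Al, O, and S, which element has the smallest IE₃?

Al

IE_3 is the cost of taking one more electron from the +2 cation: Si²⁺ still has 2 valence electrons; Al²⁺ still has 1 valence electron; O²⁺ still has 4 valence electrons; S²⁺ still has 4 valence electrons.
All are still removing valence electrons, so compare the +2 ions as you would atoms: IE_3 generally rises across a period (higher Z_eff) and falls down a group (larger shell), subject to the usual subshell exceptions.
Valence configurations: Si²⁺ [Ne]3s², Al²⁺ [Ne]3s¹, O²⁺ [He]2s²2p², S²⁺ [Ne]3s²3p².
Tabulated IE_3 (kJ/mol): Si 3232, Al 2745, O 5300, S 3357.
Hence IE_3: Al < Si < S < O.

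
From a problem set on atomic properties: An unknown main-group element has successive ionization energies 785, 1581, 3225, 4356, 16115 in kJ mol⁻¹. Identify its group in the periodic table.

Group 14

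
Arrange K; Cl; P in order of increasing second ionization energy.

P < Cl < K

Consider each +1 ion: K⁺ is the bare [Ar] core; Cl⁺ still has 6 valence electrons; P⁺ still has 4 valence electrons.
Breaking into a closed-shell core is much more expensive than removing a leftover valence electron — K has the largest IE_2 here.
Valence configurations: Cl⁺ [Ne]3s²3p⁴, P⁺ [Ne]3s²3p².
Approximate IE_2 values (kJ/mol): K 3052, Cl 2298, P 1907.
Hence IE_2: P < Cl < K.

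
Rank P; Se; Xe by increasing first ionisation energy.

IE₁ increases left→right with effective nuclear charge and decreases top→bottom as the valence shell moves farther out.
These span different periods and groups, so the two trends combine.
P > Se: period and group pull opposite ways; the down-group shift dominates (1012 vs 941 kJ/mol).
Xe > P: period and group pull opposite ways; the across-period shift dominates (1170 vs 1012 kJ/mol).
Tabulated first ionization energy (kJ/mol): P 1012, Se 941, Xe 1170.
So from lowest to highest: Se < P < Xe.

Se, P, Xe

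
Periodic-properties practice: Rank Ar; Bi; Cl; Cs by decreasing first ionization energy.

Ar > Cl > Bi > Cs

Cl is in period 3, group 17; Ar is in period 3, group 18; Cs is in period 6, group 1; Bi is in period 6, group 15.
IE₁ increases left→right with effective nuclear charge and decreases top→bottom as the valence shell moves farther out.
Neither a single period nor a single group — weigh both effects.
Bi > Cs: both are in period 6; the period trend gives Bi the larger value.
Cl > Bi: relative to Bi, both the across-period and down-group shifts push Cl's first ionization energy up.
Ar > Cl: both are in period 3; the period trend gives Ar the larger value.
For reference (kJ/mol): Cl 1251, Ar 1521, Cs 376, Bi 703.
So from highest to lowest: Ar > Cl > Bi > Cs.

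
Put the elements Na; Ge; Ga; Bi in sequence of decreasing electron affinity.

Na is in period 3, group 1; Ga is in period 4, group 13; Ge is in period 4, group 14; Bi is in period 6, group 15.
Atoms with high Z_eff and room in the valence shell (especially the halogens) have the most exothermic electron affinities.
Here both period and group differ, so the two effects have to be weighed against each other.
Na > Ga: the two effects oppose for this pair; the down-group effect wins (53 vs 29 kJ/mol).
Bi > Na: period and group pull opposite ways; the across-period shift dominates (91 vs 53 kJ/mol).
Ge > Bi: the two effects oppose for this pair; the down-group effect wins (119 vs 91 kJ/mol).
Approximate values (kJ/mol): Na 53, Ga 29, Ge 119, Bi 91.
So from highest to lowest: Ge > Bi > Na > Ga.

Ge > Bi > Na > Ga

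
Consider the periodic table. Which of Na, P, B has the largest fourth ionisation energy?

Consider each +3 ion: Na³⁺ is already 2 electrons into the core; P³⁺ still has 2 valence electrons; B³⁺ is the bare [He] core.
Pulling an electron out of a noble-gas core costs far more than removing a remaining valence electron, so Na and B sit at the high end of IE_4.
The numbers (kJ/mol): Na 9543, P 4964, B 25026.
Putting it together, IE_4: P < Na < B.

B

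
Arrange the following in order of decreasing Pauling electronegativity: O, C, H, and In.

O > C > H > In

EN rises left→right (higher Z_eff, smaller atoms) and falls top→bottom (larger, more shielded atoms).
Here both period and group differ, so the two effects have to be weighed against each other.
H > In: the two effects oppose for this pair; the down-group effect wins (2.20 vs 1.78).
C > H: the two effects oppose for this pair; the across-period effect wins (2.55 vs 2.20).
O > C: O lies to the right of C in period 2, so the across-period effect alone puts O higher.
Approximate values (Pauling): H 2.20, C 2.55, O 3.44, In 1.78.
So from highest to lowest: O > C > H > In.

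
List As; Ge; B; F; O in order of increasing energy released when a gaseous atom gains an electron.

B < As < Ge < O < F

B is in period 2, group 13; O is in period 2, group 16; F is in period 2, group 17; Ge is in period 4, group 14; As is in period 4, group 15.
Electron affinity generally becomes more exothermic across a period toward the halogens and less exothermic down a group.
Here both period and group differ, so the two effects have to be weighed against each other.
As > B: period and group pull opposite ways; the across-period shift dominates (78 vs 27 kJ/mol).
Ge > As: this pair runs against the simple trend — see the exception note.
O > Ge: both effects reinforce here, so O is clearly the higher of the two.
F > O: both are in period 2; the period trend gives F the larger value.
Note the exception: Ge has a higher electron affinity than As, contrary to the simple trend — adding an electron to As's half-filled 4p³ is unfavourable, so Ge (4p²) has the more exothermic EA.
For reference (kJ/mol): B 27, O 141, F 328, Ge 119, As 78.
So from lowest to highest: B < As < Ge < O < F.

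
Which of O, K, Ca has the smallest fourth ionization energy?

Consider each +3 ion: O³⁺ still has 3 valence electrons; K³⁺ is already 2 electrons into the core; Ca³⁺ is already 1 electron into the core.
Usually core removal costs more than valence removal, but here the competition is close: a tightly held n=2 valence electron can cost more to remove than an n=3 core electron, so the actual values have to decide it.
The numbers (kJ/mol): O 7469, K 5877, Ca 6491.
Hence IE_4: K < Ca < O.

K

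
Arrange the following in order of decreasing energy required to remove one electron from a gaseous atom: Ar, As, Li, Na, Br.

Li is in period 2, group 1; Na is in period 3, group 1; Ar is in period 3, group 18; As is in period 4, group 15; Br is in period 4, group 17.
Across a period the outer electron is held more tightly (higher IE₁); down a group it sits in a higher shell, more shielded, and comes off more easily.
These span different periods and groups, so the two trends combine.
Li > Na: Li sits above Na in group 1, so the down-group effect alone puts Li higher.
As > Li: the two effects oppose for this pair; the across-period effect wins (947 vs 520 kJ/mol).
Br > As: Br lies to the right of As in period 4, so the across-period effect alone puts Br higher.
Ar > Br: both effects reinforce here, so Ar is clearly the higher of the two.
Approximate values (kJ/mol): Li 520, Na 496, Ar 1521, As 947, Br 1140.
So from highest to lowest: Ar > Br > As > Li > Na.

Ar > Br > As > Li > Na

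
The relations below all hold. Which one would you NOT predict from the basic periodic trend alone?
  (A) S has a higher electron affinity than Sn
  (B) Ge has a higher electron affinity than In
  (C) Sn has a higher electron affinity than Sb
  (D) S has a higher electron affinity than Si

(C)

The general trend: electron affinity increases across a period and decreases down a group.
(A) S (period 3, group 16) vs Sn (period 5, group 14): the stated order agrees with the simple trend.
(B) Ge (period 4, group 14) vs In (period 5, group 13): the stated order agrees with the simple trend.
(C) Sn (period 5, group 14) vs Sb (period 5, group 15): the stated order contradicts the simple trend.
(D) S (period 3, group 16) vs Si (period 3, group 14): the stated order agrees with the simple trend.
The exception is (C): adding an electron to Sb's half-filled 5p³ is unfavourable, so Sn has the more exothermic EA.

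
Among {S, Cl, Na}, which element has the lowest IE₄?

After 3 electrons have been removed, what remains? S³⁺ still has 3 valence electrons; Cl³⁺ still has 4 valence electrons; Na³⁺ is already 2 electrons into the core.
Breaking into a closed-shell core is much more expensive than removing a leftover valence electron — Na has the largest IE_4 here.
Valence configurations: S³⁺ [Ne]3s²3p¹, Cl³⁺ [Ne]3s²3p².
Approximate IE_4 values (kJ/mol): S 4556, Cl 5159, Na 9543.
So the fourth ionization energies run S < Cl < Na.

S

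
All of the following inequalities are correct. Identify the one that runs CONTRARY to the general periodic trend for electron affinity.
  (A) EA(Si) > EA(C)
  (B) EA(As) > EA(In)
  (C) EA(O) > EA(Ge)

The general trend: electron affinity increases across a period and decreases down a group.
(A) Si (period 3, group 14) vs C (period 2, group 14): the stated order contradicts the simple trend.
(B) As (period 4, group 15) vs In (period 5, group 13): the stated order agrees with the simple trend.
(C) O (period 2, group 16) vs Ge (period 4, group 14): the stated order agrees with the simple trend.
The exception is (A): Si's larger, more diffuse 3p orbitals accept an added electron slightly more readily than C's compact 2p.

(A)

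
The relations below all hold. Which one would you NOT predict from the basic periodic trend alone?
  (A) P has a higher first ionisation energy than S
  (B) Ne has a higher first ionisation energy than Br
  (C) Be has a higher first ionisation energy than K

(A)

The general trend: first ionisation energy increases across a period and decreases down a group.
(A) P (period 3, group 15) vs S (period 3, group 16): the stated order contradicts the simple trend.
(B) Ne (period 2, group 18) vs Br (period 4, group 17): the stated order agrees with the simple trend.
(C) Be (period 2, group 2) vs K (period 4, group 1): the stated order agrees with the simple trend.
The exception is (A): S (3p⁴) ionizes more easily than half-filled P (3p³) because the paired 3p electron in S is pushed out by e⁻–e⁻ repulsion.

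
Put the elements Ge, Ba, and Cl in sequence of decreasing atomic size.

Ba > Ge > Cl

Cl is in period 3, group 17; Ge is in period 4, group 14; Ba is in period 6, group 2.
Across a period the added protons contract the valence shell; down a group each new principal shell makes the atom larger.
Here both period and group differ, so the two effects have to be weighed against each other.
Ge > Cl: relative to Cl, both the across-period and down-group shifts push Ge's atomic radius up.
Ba > Ge: relative to Ge, both the across-period and down-group shifts push Ba's atomic radius up.
Approximate values (pm): Cl 99, Ge 121, Ba 196.
So from largest to smallest: Ba > Ge > Cl.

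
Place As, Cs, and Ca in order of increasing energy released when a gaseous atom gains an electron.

Ca is in period 4, group 2; As is in period 4, group 15; Cs is in period 6, group 1.
EA tends to increase across a period and decrease down a group, though the pattern is less regular than for IE or radius.
These span different periods and groups, so the two trends combine.
Cs > Ca: this pair runs against the simple trend — see the exception note.
As > Cs: relative to Cs, both the across-period and down-group shifts push As's electron affinity up.
Note the exception: Cs has a higher electron affinity than Ca, contrary to the simple trend — adding an electron to Ca (ns²) has to open a new, higher-energy np subshell, which is unfavourable.
Approximate values (kJ/mol): Ca 2, As 78, Cs 46.
So from lowest to highest: Ca < Cs < As.

Ca < Cs < As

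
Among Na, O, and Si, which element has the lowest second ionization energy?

Si

IE_2 is the cost of taking one more electron from the +1 cation: Na⁺ is the bare [Ne] core; O⁺ still has 5 valence electrons; Si⁺ still has 3 valence electrons.
Core electrons are held far more tightly than valence electrons, so Na tops the IE_2 order.
Valence configurations: O⁺ [He]2s²2p³, Si⁺ [Ne]3s²3p¹.
Tabulated IE_2 (kJ/mol): Na 4562, O 3388, Si 1577.
Putting it together, IE_2: Si < O < Na.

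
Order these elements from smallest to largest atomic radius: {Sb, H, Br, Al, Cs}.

H, Br, Al, Sb, Cs

H is in period 1, group 1; Al is in period 3, group 13; Br is in period 4, group 17; Sb is in period 5, group 15; Cs is in period 6, group 1.
Across a period the added protons contract the valence shell; down a group each new principal shell makes the atom larger.
These span different periods and groups, so the two trends combine.
Br > H: the two effects oppose for this pair; the down-group effect wins (114 vs 32 pm).
Al > Br: the two effects oppose for this pair; the across-period effect wins (126 vs 114 pm).
Sb > Al: the two effects oppose for this pair; the down-group effect wins (140 vs 126 pm).
Cs > Sb: both effects reinforce here, so Cs is clearly the larger of the two.
Approximate values (pm): H 32, Al 126, Br 114, Sb 140, Cs 232.
So from smallest to largest: H < Br < Al < Sb < Cs.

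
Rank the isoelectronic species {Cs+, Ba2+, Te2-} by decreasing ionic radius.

All of these have 54 electrons, so size is governed by nuclear charge alone: the more protons, the stronger the pull on the same electron cloud, and the smaller the ion.
Nuclear charges: Ba2+ (Z=56), Cs+ (Z=55), Te2- (Z=52).
Largest to smallest: Te2- > Cs+ > Ba2+.

Te2-, Cs+, Ba2+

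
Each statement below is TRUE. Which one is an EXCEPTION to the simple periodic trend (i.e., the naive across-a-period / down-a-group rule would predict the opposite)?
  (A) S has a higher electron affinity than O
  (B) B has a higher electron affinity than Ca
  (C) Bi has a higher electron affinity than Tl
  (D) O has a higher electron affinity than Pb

(A)

The general trend: electron affinity increases across a period and decreases down a group.
(A) S (period 3, group 16) vs O (period 2, group 16): the stated order contradicts the simple trend.
(B) B (period 2, group 13) vs Ca (period 4, group 2): the stated order agrees with the simple trend.
(C) Bi (period 6, group 15) vs Tl (period 6, group 13): the stated order agrees with the simple trend.
(D) O (period 2, group 16) vs Pb (period 6, group 14): the stated order agrees with the simple trend.
The exception is (A): the compact 2p subshell of O repels the added electron more than S's larger 3p does.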